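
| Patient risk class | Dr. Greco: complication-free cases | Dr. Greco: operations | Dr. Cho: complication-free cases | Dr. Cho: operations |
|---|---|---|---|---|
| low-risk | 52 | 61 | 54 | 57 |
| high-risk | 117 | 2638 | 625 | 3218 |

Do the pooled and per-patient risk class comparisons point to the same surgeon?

Yes

Low-risk: Dr. Greco 52/61 = 85.2%, Dr. Cho 54/57 = 94.7% → Dr. Cho
High-risk: Dr. Greco 117/2638 = 4.4%, Dr. Cho 625/3218 = 19.4% → Dr. Cho
Overall: Dr. Greco 169/2699 = 6.3%, Dr. Cho 679/3275 = 20.7% → Dr. Cho
Dr. Cho wins overall and in every patient risk group — no reversal.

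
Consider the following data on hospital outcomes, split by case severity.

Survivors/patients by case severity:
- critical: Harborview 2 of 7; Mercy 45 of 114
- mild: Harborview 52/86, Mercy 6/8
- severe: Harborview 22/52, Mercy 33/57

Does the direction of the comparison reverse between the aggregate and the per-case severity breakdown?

Critical: Harborview 2/7 = 28.6%, Mercy 45/114 = 39.5% → Mercy
Mild: Harborview 52/86 = 60.5%, Mercy 6/8 = 75.0% → Mercy
Severe: Harborview 22/52 = 42.3%, Mercy 33/57 = 57.9% → Mercy
Overall: Harborview 76/145 = 52.4%, Mercy 84/179 = 46.9% → Harborview
Mercy wins each case group but Harborview wins overall — the comparison reverses. Mercy's patients skew toward critical, which has a lower base rate.

Yes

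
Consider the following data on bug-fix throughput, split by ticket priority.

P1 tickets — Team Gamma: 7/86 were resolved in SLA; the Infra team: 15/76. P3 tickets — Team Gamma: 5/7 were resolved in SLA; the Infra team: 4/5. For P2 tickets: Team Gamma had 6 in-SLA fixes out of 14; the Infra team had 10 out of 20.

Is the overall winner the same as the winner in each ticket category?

Yes

P1: Team Gamma 7/86 = 8.1%, the Infra team 15/76 = 19.7% → the Infra team
P3: Team Gamma 5/7 = 71.4%, the Infra team 4/5 = 80.0% → the Infra team
P2: Team Gamma 6/14 = 42.9%, the Infra team 10/20 = 50.0% → the Infra team
Overall: Team Gamma 18/107 = 16.8%, the Infra team 29/101 = 28.7% → the Infra team
The Infra team wins overall and in every ticket group — no reversal.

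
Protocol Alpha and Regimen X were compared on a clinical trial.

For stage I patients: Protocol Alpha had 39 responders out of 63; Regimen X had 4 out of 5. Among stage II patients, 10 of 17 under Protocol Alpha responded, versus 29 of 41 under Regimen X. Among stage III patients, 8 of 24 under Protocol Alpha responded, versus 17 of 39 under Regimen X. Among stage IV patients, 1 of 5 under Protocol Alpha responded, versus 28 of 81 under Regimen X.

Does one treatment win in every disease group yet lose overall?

Yes

Stage I: Protocol Alpha 39/63 = 61.9%, Regimen X 4/5 = 80.0% → Regimen X
Stage II: Protocol Alpha 10/17 = 58.8%, Regimen X 29/41 = 70.7% → Regimen X
Stage III: Protocol Alpha 8/24 = 33.3%, Regimen X 17/39 = 43.6% → Regimen X
Stage IV: Protocol Alpha 1/5 = 20.0%, Regimen X 28/81 = 34.6% → Regimen X
Overall: Protocol Alpha 58/109 = 53.2%, Regimen X 78/166 = 47.0% → Protocol Alpha
Regimen X wins each disease group but Protocol Alpha wins overall — the comparison reverses. Regimen X's patients skew toward stage IV, which has a lower base rate.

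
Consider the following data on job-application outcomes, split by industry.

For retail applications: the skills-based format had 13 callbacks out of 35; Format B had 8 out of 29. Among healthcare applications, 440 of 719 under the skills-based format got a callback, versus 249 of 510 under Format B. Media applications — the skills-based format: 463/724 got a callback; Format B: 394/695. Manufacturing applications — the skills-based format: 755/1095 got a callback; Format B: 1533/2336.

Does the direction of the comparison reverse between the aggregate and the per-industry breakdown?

No

Retail: the skills-based format 13/35 = 37.1%, Format B 8/29 = 27.6% → the skills-based format
Healthcare: the skills-based format 440/719 = 61.2%, Format B 249/510 = 48.8% → the skills-based format
Media: the skills-based format 463/724 = 64.0%, Format B 394/695 = 56.7% → the skills-based format
Manufacturing: the skills-based format 755/1095 = 68.9%, Format B 1533/2336 = 65.6% → the skills-based format
Overall: the skills-based format 1671/2573 = 64.9%, Format B 2184/3570 = 61.2% → the skills-based format
The skills-based format wins overall and in every industry group — no reversal.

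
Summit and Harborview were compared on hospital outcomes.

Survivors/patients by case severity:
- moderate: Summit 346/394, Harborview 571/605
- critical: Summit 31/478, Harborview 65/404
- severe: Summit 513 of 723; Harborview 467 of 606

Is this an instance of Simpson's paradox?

Moderate: Summit 346/394 = 87.8%, Harborview 571/605 = 94.4% → Harborview
Critical: Summit 31/478 = 6.5%, Harborview 65/404 = 16.1% → Harborview
Severe: Summit 513/723 = 71.0%, Harborview 467/606 = 77.1% → Harborview
Overall: Summit 890/1595 = 55.8%, Harborview 1103/1615 = 68.3% → Harborview
Harborview wins overall and in every case group — no reversal.

No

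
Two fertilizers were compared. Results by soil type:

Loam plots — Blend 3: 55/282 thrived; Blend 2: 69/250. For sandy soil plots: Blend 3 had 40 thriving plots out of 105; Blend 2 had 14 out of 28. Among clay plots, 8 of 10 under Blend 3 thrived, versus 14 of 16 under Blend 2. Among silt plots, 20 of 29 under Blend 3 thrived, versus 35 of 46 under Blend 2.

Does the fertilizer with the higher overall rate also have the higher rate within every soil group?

Loam: Blend 3 55/282 = 19.5%, Blend 2 69/250 = 27.6% → Blend 2
Sandy soil: Blend 3 40/105 = 38.1%, Blend 2 14/28 = 50.0% → Blend 2
Clay: Blend 3 8/10 = 80.0%, Blend 2 14/16 = 87.5% → Blend 2
Silt: Blend 3 20/29 = 69.0%, Blend 2 35/46 = 76.1% → Blend 2
Overall: Blend 3 123/426 = 28.9%, Blend 2 132/340 = 38.8% → Blend 2
Blend 2 wins overall and in every soil group — no reversal.

Yes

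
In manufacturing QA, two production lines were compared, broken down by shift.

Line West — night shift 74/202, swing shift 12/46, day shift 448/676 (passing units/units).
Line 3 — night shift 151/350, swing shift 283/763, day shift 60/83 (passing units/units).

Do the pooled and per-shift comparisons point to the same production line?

Night shift: Line West 74/202 = 36.6%, Line 3 151/350 = 43.1% → Line 3
Swing shift: Line West 12/46 = 26.1%, Line 3 283/763 = 37.1% → Line 3
Day shift: Line West 448/676 = 66.3%, Line 3 60/83 = 72.3% → Line 3
Overall: Line West 534/924 = 57.8%, Line 3 494/1196 = 41.3% → Line West
Line 3 wins each shift group but Line West wins overall — the comparison reverses. Line 3's units skew toward swing shift, which has a lower base rate.

No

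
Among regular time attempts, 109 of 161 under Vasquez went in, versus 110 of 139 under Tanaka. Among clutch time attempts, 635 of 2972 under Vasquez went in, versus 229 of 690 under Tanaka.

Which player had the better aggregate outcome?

Regular time: Vasquez 109/161 = 67.7%, Tanaka 110/139 = 79.1% → Tanaka
Clutch time: Vasquez 635/2972 = 21.4%, Tanaka 229/690 = 33.2% → Tanaka
Overall: Vasquez 744/3133 = 23.7%, Tanaka 339/829 = 40.9% → Tanaka

Tanaka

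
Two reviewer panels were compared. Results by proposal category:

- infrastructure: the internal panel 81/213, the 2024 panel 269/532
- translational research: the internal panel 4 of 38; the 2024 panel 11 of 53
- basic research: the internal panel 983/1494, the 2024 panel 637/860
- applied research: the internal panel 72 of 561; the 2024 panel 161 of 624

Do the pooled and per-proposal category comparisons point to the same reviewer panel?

Yes

Infrastructure: the internal panel 81/213 = 38.0%, the 2024 panel 269/532 = 50.6% → the 2024 panel
Translational research: the internal panel 4/38 = 10.5%, the 2024 panel 11/53 = 20.8% → the 2024 panel
Basic research: the internal panel 983/1494 = 65.8%, the 2024 panel 637/860 = 74.1% → the 2024 panel
Applied research: the internal panel 72/561 = 12.8%, the 2024 panel 161/624 = 25.8% → the 2024 panel
Overall: the internal panel 1140/2306 = 49.4%, the 2024 panel 1078/2069 = 52.1% → the 2024 panel
The 2024 panel wins overall and in every proposal group — no reversal.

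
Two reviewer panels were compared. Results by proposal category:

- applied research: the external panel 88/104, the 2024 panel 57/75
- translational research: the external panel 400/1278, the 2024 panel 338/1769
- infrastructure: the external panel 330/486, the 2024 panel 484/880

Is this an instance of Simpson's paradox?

No

Applied research: the external panel 88/104 = 84.6%, the 2024 panel 57/75 = 76.0% → the external panel
Translational research: the external panel 400/1278 = 31.3%, the 2024 panel 338/1769 = 19.1% → the external panel
Infrastructure: the external panel 330/486 = 67.9%, the 2024 panel 484/880 = 55.0% → the external panel
Overall: the external panel 818/1868 = 43.8%, the 2024 panel 879/2724 = 32.3% → the external panel
The external panel wins overall and in every proposal group — no reversal.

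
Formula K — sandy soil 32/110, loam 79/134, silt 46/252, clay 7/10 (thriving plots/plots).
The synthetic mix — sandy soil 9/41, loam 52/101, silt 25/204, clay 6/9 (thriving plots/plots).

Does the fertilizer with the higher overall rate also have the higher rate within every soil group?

Sandy soil: Formula K 32/110 = 29.1%, the synthetic mix 9/41 = 22.0% → Formula K
Loam: Formula K 79/134 = 59.0%, the synthetic mix 52/101 = 51.5% → Formula K
Silt: Formula K 46/252 = 18.3%, the synthetic mix 25/204 = 12.3% → Formula K
Clay: Formula K 7/10 = 70.0%, the synthetic mix 6/9 = 66.7% → Formula K
Overall: Formula K 164/506 = 32.4%, the synthetic mix 92/355 = 25.9% → Formula K
Formula K wins overall and in every soil group — no reversal.

Yes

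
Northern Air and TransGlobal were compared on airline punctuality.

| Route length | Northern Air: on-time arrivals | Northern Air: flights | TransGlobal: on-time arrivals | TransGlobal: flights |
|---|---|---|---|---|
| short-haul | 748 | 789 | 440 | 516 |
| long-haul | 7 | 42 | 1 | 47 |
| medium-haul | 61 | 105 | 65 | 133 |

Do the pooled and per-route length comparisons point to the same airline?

Short-haul: Northern Air 748/789 = 94.8%, TransGlobal 440/516 = 85.3% → Northern Air
Long-haul: Northern Air 7/42 = 16.7%, TransGlobal 1/47 = 2.1% → Northern Air
Medium-haul: Northern Air 61/105 = 58.1%, TransGlobal 65/133 = 48.9% → Northern Air
Overall: Northern Air 816/936 = 87.2%, TransGlobal 506/696 = 72.7% → Northern Air
Northern Air wins overall and in every route group — no reversal.

Yes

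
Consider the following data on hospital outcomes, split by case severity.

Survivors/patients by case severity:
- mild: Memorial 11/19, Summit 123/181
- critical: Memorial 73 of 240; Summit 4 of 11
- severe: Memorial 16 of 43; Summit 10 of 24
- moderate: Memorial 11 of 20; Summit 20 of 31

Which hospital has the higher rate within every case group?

Mild: Memorial 11/19 = 57.9%, Summit 123/181 = 68.0% → Summit
Critical: Memorial 73/240 = 30.4%, Summit 4/11 = 36.4% → Summit
Severe: Memorial 16/43 = 37.2%, Summit 10/24 = 41.7% → Summit
Moderate: Memorial 11/20 = 55.0%, Summit 20/31 = 64.5% → Summit
Summit has the higher rate in all 4 groups.

Summit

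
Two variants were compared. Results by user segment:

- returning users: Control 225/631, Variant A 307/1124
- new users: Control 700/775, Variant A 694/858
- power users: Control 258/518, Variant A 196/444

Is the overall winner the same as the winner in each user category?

Returning users: Control 225/631 = 35.7%, Variant A 307/1124 = 27.3% → Control
New users: Control 700/775 = 90.3%, Variant A 694/858 = 80.9% → Control
Power users: Control 258/518 = 49.8%, Variant A 196/444 = 44.1% → Control
Overall: Control 1183/1924 = 61.5%, Variant A 1197/2426 = 49.3% → Control
Control wins overall and in every user group — no reversal.

Yes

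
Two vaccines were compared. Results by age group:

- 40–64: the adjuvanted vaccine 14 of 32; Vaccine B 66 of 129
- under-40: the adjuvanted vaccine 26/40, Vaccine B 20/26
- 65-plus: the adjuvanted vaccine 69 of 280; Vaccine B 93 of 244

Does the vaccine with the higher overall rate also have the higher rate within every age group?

40–64: the adjuvanted vaccine 14/32 = 43.8%, Vaccine B 66/129 = 51.2% → Vaccine B
Under-40: the adjuvanted vaccine 26/40 = 65.0%, Vaccine B 20/26 = 76.9% → Vaccine B
65-plus: the adjuvanted vaccine 69/280 = 24.6%, Vaccine B 93/244 = 38.1% → Vaccine B
Overall: the adjuvanted vaccine 109/352 = 31.0%, Vaccine B 179/399 = 44.9% → Vaccine B
Vaccine B wins overall and in every age group — no reversal.

Yes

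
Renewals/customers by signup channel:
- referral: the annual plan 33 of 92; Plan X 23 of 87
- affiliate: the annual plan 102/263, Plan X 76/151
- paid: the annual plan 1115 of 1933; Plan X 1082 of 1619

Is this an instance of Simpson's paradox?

No

Referral: the annual plan 33/92 = 35.9%, Plan X 23/87 = 26.4% → the annual plan
Affiliate: the annual plan 102/263 = 38.8%, Plan X 76/151 = 50.3% → Plan X
Paid: the annual plan 1115/1933 = 57.7%, Plan X 1082/1619 = 66.8% → Plan X
Overall: the annual plan 1250/2288 = 54.6%, Plan X 1181/1857 = 63.6% → Plan X
Neither sweeps: the annual plan wins 1 of 3 groups, Plan X wins 2. Plan X wins overall but not every group — no Simpson reversal.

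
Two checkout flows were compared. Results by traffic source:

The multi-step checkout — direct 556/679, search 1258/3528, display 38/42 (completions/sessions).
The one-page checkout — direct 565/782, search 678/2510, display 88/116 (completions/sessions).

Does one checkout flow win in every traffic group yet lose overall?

Direct: the multi-step checkout 556/679 = 81.9%, the one-page checkout 565/782 = 72.3% → the multi-step checkout
Search: the multi-step checkout 1258/3528 = 35.7%, the one-page checkout 678/2510 = 27.0% → the multi-step checkout
Display: the multi-step checkout 38/42 = 90.5%, the one-page checkout 88/116 = 75.9% → the multi-step checkout
Overall: the multi-step checkout 1852/4249 = 43.6%, the one-page checkout 1331/3408 = 39.1% → the multi-step checkout
The multi-step checkout wins overall and in every traffic group — no reversal.

No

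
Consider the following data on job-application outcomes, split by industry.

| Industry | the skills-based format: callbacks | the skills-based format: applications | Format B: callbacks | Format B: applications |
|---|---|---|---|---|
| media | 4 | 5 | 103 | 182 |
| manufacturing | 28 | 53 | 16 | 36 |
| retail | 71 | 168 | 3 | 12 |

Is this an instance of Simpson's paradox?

Yes

Media: the skills-based format 4/5 = 80.0%, Format B 103/182 = 56.6% → the skills-based format
Manufacturing: the skills-based format 28/53 = 52.8%, Format B 16/36 = 44.4% → the skills-based format
Retail: the skills-based format 71/168 = 42.3%, Format B 3/12 = 25.0% → the skills-based format
Overall: the skills-based format 103/226 = 45.6%, Format B 122/230 = 53.0% → Format B
The skills-based format wins each industry group but Format B wins overall — the comparison reverses. The skills-based format's applications skew toward retail, which has a lower base rate.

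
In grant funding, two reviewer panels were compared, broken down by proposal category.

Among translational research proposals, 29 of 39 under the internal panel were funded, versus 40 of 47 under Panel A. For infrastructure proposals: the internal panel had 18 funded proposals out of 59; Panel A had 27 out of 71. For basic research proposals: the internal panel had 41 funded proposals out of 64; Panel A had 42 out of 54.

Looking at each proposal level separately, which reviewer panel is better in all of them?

Panel A

Translational research: the internal panel 29/39 = 74.4%, Panel A 40/47 = 85.1% → Panel A
Infrastructure: the internal panel 18/59 = 30.5%, Panel A 27/71 = 38.0% → Panel A
Basic research: the internal panel 41/64 = 64.1%, Panel A 42/54 = 77.8% → Panel A
Panel A has the higher rate in all 3 groups.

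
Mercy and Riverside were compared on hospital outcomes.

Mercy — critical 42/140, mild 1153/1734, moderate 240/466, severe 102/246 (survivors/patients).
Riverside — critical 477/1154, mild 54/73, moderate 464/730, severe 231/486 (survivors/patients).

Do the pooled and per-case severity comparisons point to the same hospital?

Critical: Mercy 42/140 = 30.0%, Riverside 477/1154 = 41.3% → Riverside
Mild: Mercy 1153/1734 = 66.5%, Riverside 54/73 = 74.0% → Riverside
Moderate: Mercy 240/466 = 51.5%, Riverside 464/730 = 63.6% → Riverside
Severe: Mercy 102/246 = 41.5%, Riverside 231/486 = 47.5% → Riverside
Overall: Mercy 1537/2586 = 59.4%, Riverside 1226/2443 = 50.2% → Mercy
Riverside wins each case group but Mercy wins overall — the comparison reverses. Riverside's patients skew toward critical, which has a lower base rate.

No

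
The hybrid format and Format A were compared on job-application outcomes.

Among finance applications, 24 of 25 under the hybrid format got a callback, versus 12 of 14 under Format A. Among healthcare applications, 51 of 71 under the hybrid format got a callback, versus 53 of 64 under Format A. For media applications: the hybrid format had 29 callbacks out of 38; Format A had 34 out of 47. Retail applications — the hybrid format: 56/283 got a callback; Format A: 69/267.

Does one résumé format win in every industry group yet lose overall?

No

Finance: the hybrid format 24/25 = 96.0%, Format A 12/14 = 85.7% → the hybrid format
Healthcare: the hybrid format 51/71 = 71.8%, Format A 53/64 = 82.8% → Format A
Media: the hybrid format 29/38 = 76.3%, Format A 34/47 = 72.3% → the hybrid format
Retail: the hybrid format 56/283 = 19.8%, Format A 69/267 = 25.8% → Format A
Overall: the hybrid format 160/417 = 38.4%, Format A 168/392 = 42.9% → Format A
Neither sweeps: the hybrid format wins 2 of 4 groups, Format A wins 2. Format A wins overall but not every group — no Simpson reversal.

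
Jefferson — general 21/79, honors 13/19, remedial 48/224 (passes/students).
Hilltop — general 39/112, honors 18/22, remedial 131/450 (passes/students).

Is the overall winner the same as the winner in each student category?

General: Jefferson 21/79 = 26.6%, Hilltop 39/112 = 34.8% → Hilltop
Honors: Jefferson 13/19 = 68.4%, Hilltop 18/22 = 81.8% → Hilltop
Remedial: Jefferson 48/224 = 21.4%, Hilltop 131/450 = 29.1% → Hilltop
Overall: Jefferson 82/322 = 25.5%, Hilltop 188/584 = 32.2% → Hilltop
Hilltop wins overall and in every student group — no reversal.

Yes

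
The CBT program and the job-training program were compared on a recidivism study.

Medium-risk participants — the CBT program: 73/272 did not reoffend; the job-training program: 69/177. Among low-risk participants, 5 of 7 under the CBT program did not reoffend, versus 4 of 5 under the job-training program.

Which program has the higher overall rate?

Medium-risk: the CBT program 73/272 = 26.8%, the job-training program 69/177 = 39.0% → the job-training program
Low-risk: the CBT program 5/7 = 71.4%, the job-training program 4/5 = 80.0% → the job-training program
Overall: the CBT program 78/279 = 28.0%, the job-training program 73/182 = 40.1% → the job-training program

the job-training program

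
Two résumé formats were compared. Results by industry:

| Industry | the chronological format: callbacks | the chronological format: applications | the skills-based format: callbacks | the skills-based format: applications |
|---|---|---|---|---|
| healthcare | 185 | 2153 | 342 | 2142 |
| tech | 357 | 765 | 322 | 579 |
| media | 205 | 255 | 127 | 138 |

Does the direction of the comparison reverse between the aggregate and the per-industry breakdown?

No

Healthcare: the chronological format 185/2153 = 8.6%, the skills-based format 342/2142 = 16.0% → the skills-based format
Tech: the chronological format 357/765 = 46.7%, the skills-based format 322/579 = 55.6% → the skills-based format
Media: the chronological format 205/255 = 80.4%, the skills-based format 127/138 = 92.0% → the skills-based format
Overall: the chronological format 747/3173 = 23.5%, the skills-based format 791/2859 = 27.7% → the skills-based format
The skills-based format wins overall and in every industry group — no reversal.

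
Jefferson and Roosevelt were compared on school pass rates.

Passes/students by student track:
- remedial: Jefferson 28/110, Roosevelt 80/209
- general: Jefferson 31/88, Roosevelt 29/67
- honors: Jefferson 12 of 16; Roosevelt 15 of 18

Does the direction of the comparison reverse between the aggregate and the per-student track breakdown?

No

Remedial: Jefferson 28/110 = 25.5%, Roosevelt 80/209 = 38.3% → Roosevelt
General: Jefferson 31/88 = 35.2%, Roosevelt 29/67 = 43.3% → Roosevelt
Honors: Jefferson 12/16 = 75.0%, Roosevelt 15/18 = 83.3% → Roosevelt
Overall: Jefferson 71/214 = 33.2%, Roosevelt 124/294 = 42.2% → Roosevelt
Roosevelt wins overall and in every student group — no reversal.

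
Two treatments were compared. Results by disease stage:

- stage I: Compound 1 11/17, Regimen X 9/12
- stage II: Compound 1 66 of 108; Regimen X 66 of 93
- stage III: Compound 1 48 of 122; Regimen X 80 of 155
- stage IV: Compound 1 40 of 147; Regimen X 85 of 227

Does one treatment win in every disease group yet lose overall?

Stage I: Compound 1 11/17 = 64.7%, Regimen X 9/12 = 75.0% → Regimen X
Stage II: Compound 1 66/108 = 61.1%, Regimen X 66/93 = 71.0% → Regimen X
Stage III: Compound 1 48/122 = 39.3%, Regimen X 80/155 = 51.6% → Regimen X
Stage IV: Compound 1 40/147 = 27.2%, Regimen X 85/227 = 37.4% → Regimen X
Overall: Compound 1 165/394 = 41.9%, Regimen X 240/487 = 49.3% → Regimen X
Regimen X wins overall and in every disease group — no reversal.

No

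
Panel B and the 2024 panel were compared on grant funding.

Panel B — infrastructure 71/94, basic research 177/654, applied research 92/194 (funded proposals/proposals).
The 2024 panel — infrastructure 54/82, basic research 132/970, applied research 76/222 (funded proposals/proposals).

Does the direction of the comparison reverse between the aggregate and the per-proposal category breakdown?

No

Infrastructure: Panel B 71/94 = 75.5%, the 2024 panel 54/82 = 65.9% → Panel B
Basic research: Panel B 177/654 = 27.1%, the 2024 panel 132/970 = 13.6% → Panel B
Applied research: Panel B 92/194 = 47.4%, the 2024 panel 76/222 = 34.2% → Panel B
Overall: Panel B 340/942 = 36.1%, the 2024 panel 262/1274 = 20.6% → Panel B
Panel B wins overall and in every proposal group — no reversal.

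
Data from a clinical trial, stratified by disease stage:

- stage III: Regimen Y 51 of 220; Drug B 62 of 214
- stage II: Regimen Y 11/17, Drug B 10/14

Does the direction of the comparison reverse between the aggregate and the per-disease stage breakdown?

No

Stage III: Regimen Y 51/220 = 23.2%, Drug B 62/214 = 29.0% → Drug B
Stage II: Regimen Y 11/17 = 64.7%, Drug B 10/14 = 71.4% → Drug B
Overall: Regimen Y 62/237 = 26.2%, Drug B 72/228 = 31.6% → Drug B
Drug B wins overall and in every disease group — no reversal.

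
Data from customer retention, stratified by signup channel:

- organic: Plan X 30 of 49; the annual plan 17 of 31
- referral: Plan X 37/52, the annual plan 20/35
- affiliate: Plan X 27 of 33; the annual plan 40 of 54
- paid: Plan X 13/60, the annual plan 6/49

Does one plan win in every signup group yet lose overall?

Organic: Plan X 30/49 = 61.2%, the annual plan 17/31 = 54.8% → Plan X
Referral: Plan X 37/52 = 71.2%, the annual plan 20/35 = 57.1% → Plan X
Affiliate: Plan X 27/33 = 81.8%, the annual plan 40/54 = 74.1% → Plan X
Paid: Plan X 13/60 = 21.7%, the annual plan 6/49 = 12.2% → Plan X
Overall: Plan X 107/194 = 55.2%, the annual plan 83/169 = 49.1% → Plan X
Plan X wins overall and in every signup group — no reversal.

No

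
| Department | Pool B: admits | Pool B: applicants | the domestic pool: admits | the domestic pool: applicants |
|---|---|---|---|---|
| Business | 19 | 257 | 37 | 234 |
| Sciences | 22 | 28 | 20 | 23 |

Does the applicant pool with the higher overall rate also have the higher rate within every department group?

Yes

Business: Pool B 19/257 = 7.4%, the domestic pool 37/234 = 15.8% → the domestic pool
Sciences: Pool B 22/28 = 78.6%, the domestic pool 20/23 = 87.0% → the domestic pool
Overall: Pool B 41/285 = 14.4%, the domestic pool 57/257 = 22.2% → the domestic pool
The domestic pool wins overall and in every department group — no reversal.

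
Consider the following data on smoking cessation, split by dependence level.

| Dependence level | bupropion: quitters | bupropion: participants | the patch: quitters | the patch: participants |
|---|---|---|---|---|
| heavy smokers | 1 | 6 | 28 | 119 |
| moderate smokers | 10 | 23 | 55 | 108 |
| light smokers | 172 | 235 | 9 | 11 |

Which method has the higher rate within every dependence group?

the patch

Heavy smokers: bupropion 1/6 = 16.7%, the patch 28/119 = 23.5% → the patch
Moderate smokers: bupropion 10/23 = 43.5%, the patch 55/108 = 50.9% → the patch
Light smokers: bupropion 172/235 = 73.2%, the patch 9/11 = 81.8% → the patch
The patch has the higher rate in all 3 groups.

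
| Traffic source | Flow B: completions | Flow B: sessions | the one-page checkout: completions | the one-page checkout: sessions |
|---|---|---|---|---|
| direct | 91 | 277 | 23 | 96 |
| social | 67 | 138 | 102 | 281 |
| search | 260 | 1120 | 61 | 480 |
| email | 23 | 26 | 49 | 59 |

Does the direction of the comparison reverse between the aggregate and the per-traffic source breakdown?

Direct: Flow B 91/277 = 32.9%, the one-page checkout 23/96 = 24.0% → Flow B
Social: Flow B 67/138 = 48.6%, the one-page checkout 102/281 = 36.3% → Flow B
Search: Flow B 260/1120 = 23.2%, the one-page checkout 61/480 = 12.7% → Flow B
Email: Flow B 23/26 = 88.5%, the one-page checkout 49/59 = 83.1% → Flow B
Overall: Flow B 441/1561 = 28.3%, the one-page checkout 235/916 = 25.7% → Flow B
Flow B wins overall and in every traffic group — no reversal.

No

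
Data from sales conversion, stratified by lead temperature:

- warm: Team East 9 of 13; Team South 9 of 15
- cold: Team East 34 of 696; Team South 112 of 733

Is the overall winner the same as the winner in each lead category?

Warm: Team East 9/13 = 69.2%, Team South 9/15 = 60.0% → Team East
Cold: Team East 34/696 = 4.9%, Team South 112/733 = 15.3% → Team South
Overall: Team East 43/709 = 6.1%, Team South 121/748 = 16.2% → Team South
Neither sweeps: Team East wins 1 of 2 groups, Team South wins 1. Team South wins overall but not every group — no Simpson reversal.

No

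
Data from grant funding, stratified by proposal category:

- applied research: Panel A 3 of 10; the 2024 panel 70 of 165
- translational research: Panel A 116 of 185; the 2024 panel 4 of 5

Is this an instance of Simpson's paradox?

Yes

Applied research: Panel A 3/10 = 30.0%, the 2024 panel 70/165 = 42.4% → the 2024 panel
Translational research: Panel A 116/185 = 62.7%, the 2024 panel 4/5 = 80.0% → the 2024 panel
Overall: Panel A 119/195 = 61.0%, the 2024 panel 74/170 = 43.5% → Panel A
The 2024 panel wins each proposal group but Panel A wins overall — the comparison reverses. The 2024 panel's proposals skew toward applied research, which has a lower base rate.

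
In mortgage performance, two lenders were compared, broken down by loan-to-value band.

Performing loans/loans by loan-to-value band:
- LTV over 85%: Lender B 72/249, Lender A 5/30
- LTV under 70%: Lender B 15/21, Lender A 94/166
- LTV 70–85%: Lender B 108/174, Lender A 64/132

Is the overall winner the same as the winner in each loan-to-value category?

No

LTV over 85%: Lender B 72/249 = 28.9%, Lender A 5/30 = 16.7% → Lender B
LTV under 70%: Lender B 15/21 = 71.4%, Lender A 94/166 = 56.6% → Lender B
LTV 70–85%: Lender B 108/174 = 62.1%, Lender A 64/132 = 48.5% → Lender B
Overall: Lender B 195/444 = 43.9%, Lender A 163/328 = 49.7% → Lender A
Lender B wins each loan-to-value group but Lender A wins overall — the comparison reverses. Lender B's loans skew toward LTV over 85%, which has a lower base rate.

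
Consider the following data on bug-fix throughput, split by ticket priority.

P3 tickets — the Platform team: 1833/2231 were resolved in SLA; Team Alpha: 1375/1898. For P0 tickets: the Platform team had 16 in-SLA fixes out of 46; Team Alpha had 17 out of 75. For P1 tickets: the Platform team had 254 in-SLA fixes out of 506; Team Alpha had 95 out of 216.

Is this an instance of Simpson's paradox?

P3: the Platform team 1833/2231 = 82.2%, Team Alpha 1375/1898 = 72.4% → the Platform team
P0: the Platform team 16/46 = 34.8%, Team Alpha 17/75 = 22.7% → the Platform team
P1: the Platform team 254/506 = 50.2%, Team Alpha 95/216 = 44.0% → the Platform team
Overall: the Platform team 2103/2783 = 75.6%, Team Alpha 1487/2189 = 67.9% → the Platform team
The Platform team wins overall and in every ticket group — no reversal.

No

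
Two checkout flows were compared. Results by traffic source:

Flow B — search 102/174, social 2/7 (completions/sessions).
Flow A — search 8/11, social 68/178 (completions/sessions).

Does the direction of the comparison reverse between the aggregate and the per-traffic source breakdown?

Yes

Search: Flow B 102/174 = 58.6%, Flow A 8/11 = 72.7% → Flow A
Social: Flow B 2/7 = 28.6%, Flow A 68/178 = 38.2% → Flow A
Overall: Flow B 104/181 = 57.5%, Flow A 76/189 = 40.2% → Flow B
Flow A wins each traffic group but Flow B wins overall — the comparison reverses. Flow A's sessions skew toward social, which has a lower base rate.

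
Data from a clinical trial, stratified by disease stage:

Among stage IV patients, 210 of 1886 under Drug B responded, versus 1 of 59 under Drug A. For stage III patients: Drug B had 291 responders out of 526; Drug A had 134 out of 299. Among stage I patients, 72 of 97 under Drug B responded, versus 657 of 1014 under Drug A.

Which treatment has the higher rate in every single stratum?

Drug B

Stage IV: Drug B 210/1886 = 11.1%, Drug A 1/59 = 1.7% → Drug B
Stage III: Drug B 291/526 = 55.3%, Drug A 134/299 = 44.8% → Drug B
Stage I: Drug B 72/97 = 74.2%, Drug A 657/1014 = 64.8% → Drug B
Drug B has the higher rate in all 3 groups.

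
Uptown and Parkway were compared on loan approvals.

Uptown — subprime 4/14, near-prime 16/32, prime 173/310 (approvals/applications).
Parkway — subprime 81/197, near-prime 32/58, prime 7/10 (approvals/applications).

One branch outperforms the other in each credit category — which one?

Parkway

Subprime: Uptown 4/14 = 28.6%, Parkway 81/197 = 41.1% → Parkway
Near-prime: Uptown 16/32 = 50.0%, Parkway 32/58 = 55.2% → Parkway
Prime: Uptown 173/310 = 55.8%, Parkway 7/10 = 70.0% → Parkway
Parkway has the higher rate in all 3 groups.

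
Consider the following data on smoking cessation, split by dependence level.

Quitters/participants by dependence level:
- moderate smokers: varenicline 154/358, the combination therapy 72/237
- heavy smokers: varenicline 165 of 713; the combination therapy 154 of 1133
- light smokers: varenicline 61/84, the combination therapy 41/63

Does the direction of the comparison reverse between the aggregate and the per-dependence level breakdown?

Moderate smokers: varenicline 154/358 = 43.0%, the combination therapy 72/237 = 30.4% → varenicline
Heavy smokers: varenicline 165/713 = 23.1%, the combination therapy 154/1133 = 13.6% → varenicline
Light smokers: varenicline 61/84 = 72.6%, the combination therapy 41/63 = 65.1% → varenicline
Overall: varenicline 380/1155 = 32.9%, the combination therapy 267/1433 = 18.6% → varenicline
Varenicline wins overall and in every dependence group — no reversal.

No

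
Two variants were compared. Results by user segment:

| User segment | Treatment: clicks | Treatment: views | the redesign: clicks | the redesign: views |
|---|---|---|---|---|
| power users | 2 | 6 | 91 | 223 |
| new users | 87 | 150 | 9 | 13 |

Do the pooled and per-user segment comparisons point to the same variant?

No

Power users: Treatment 2/6 = 33.3%, the redesign 91/223 = 40.8% → the redesign
New users: Treatment 87/150 = 58.0%, the redesign 9/13 = 69.2% → the redesign
Overall: Treatment 89/156 = 57.1%, the redesign 100/236 = 42.4% → Treatment
The redesign wins each user group but Treatment wins overall — the comparison reverses. The redesign's views skew toward power users, which has a lower base rate.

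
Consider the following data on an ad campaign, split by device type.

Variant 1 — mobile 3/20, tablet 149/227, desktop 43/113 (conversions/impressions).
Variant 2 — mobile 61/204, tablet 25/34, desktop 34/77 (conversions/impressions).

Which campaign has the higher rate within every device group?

Variant 2

Mobile: Variant 1 3/20 = 15.0%, Variant 2 61/204 = 29.9% → Variant 2
Tablet: Variant 1 149/227 = 65.6%, Variant 2 25/34 = 73.5% → Variant 2
Desktop: Variant 1 43/113 = 38.1%, Variant 2 34/77 = 44.2% → Variant 2
Variant 2 has the higher rate in all 3 groups.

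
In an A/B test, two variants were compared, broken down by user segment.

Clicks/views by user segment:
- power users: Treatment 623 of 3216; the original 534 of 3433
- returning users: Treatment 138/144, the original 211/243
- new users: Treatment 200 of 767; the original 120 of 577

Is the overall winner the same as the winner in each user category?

Yes

Power users: Treatment 623/3216 = 19.4%, the original 534/3433 = 15.6% → Treatment
Returning users: Treatment 138/144 = 95.8%, the original 211/243 = 86.8% → Treatment
New users: Treatment 200/767 = 26.1%, the original 120/577 = 20.8% → Treatment
Overall: Treatment 961/4127 = 23.3%, the original 865/4253 = 20.3% → Treatment
Treatment wins overall and in every user group — no reversal.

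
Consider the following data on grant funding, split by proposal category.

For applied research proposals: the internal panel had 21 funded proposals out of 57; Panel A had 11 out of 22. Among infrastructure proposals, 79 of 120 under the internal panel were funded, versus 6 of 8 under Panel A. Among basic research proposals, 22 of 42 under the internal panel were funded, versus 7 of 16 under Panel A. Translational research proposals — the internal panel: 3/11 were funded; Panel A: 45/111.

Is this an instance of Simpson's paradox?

Applied research: the internal panel 21/57 = 36.8%, Panel A 11/22 = 50.0% → Panel A
Infrastructure: the internal panel 79/120 = 65.8%, Panel A 6/8 = 75.0% → Panel A
Basic research: the internal panel 22/42 = 52.4%, Panel A 7/16 = 43.8% → the internal panel
Translational research: the internal panel 3/11 = 27.3%, Panel A 45/111 = 40.5% → Panel A
Overall: the internal panel 125/230 = 54.3%, Panel A 69/157 = 43.9% → the internal panel
Neither sweeps: the internal panel wins 1 of 4 groups, Panel A wins 3. The internal panel wins overall but not every group — no Simpson reversal.

No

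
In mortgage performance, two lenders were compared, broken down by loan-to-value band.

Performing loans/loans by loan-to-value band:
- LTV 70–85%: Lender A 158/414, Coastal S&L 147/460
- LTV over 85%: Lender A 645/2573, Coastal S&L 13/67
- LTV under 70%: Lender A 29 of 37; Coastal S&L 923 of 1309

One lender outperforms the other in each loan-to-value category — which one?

Lender A

LTV 70–85%: Lender A 158/414 = 38.2%, Coastal S&L 147/460 = 32.0% → Lender A
LTV over 85%: Lender A 645/2573 = 25.1%, Coastal S&L 13/67 = 19.4% → Lender A
LTV under 70%: Lender A 29/37 = 78.4%, Coastal S&L 923/1309 = 70.5% → Lender A
Lender A has the higher rate in all 3 groups.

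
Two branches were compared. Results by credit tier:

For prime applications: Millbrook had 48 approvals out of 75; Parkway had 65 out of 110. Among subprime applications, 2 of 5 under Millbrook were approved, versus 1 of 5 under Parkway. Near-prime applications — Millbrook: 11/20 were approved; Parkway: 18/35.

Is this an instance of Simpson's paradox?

Prime: Millbrook 48/75 = 64.0%, Parkway 65/110 = 59.1% → Millbrook
Subprime: Millbrook 2/5 = 40.0%, Parkway 1/5 = 20.0% → Millbrook
Near-prime: Millbrook 11/20 = 55.0%, Parkway 18/35 = 51.4% → Millbrook
Overall: Millbrook 61/100 = 61.0%, Parkway 84/150 = 56.0% → Millbrook
Millbrook wins overall and in every credit group — no reversal.

No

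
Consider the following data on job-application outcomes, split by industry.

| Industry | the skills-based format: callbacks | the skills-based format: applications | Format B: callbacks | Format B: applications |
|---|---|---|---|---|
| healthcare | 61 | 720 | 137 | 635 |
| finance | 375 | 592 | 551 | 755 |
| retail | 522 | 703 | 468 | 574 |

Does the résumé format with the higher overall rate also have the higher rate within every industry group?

Yes

Healthcare: the skills-based format 61/720 = 8.5%, Format B 137/635 = 21.6% → Format B
Finance: the skills-based format 375/592 = 63.3%, Format B 551/755 = 73.0% → Format B
Retail: the skills-based format 522/703 = 74.3%, Format B 468/574 = 81.5% → Format B
Overall: the skills-based format 958/2015 = 47.5%, Format B 1156/1964 = 58.9% → Format B
Format B wins overall and in every industry group — no reversal.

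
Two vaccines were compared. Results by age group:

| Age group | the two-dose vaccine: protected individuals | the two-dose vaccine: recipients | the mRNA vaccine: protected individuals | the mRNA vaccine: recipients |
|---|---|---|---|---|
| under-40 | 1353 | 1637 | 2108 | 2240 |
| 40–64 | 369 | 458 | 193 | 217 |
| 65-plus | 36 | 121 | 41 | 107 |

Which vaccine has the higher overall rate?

Under-40: the two-dose vaccine 1353/1637 = 82.7%, the mRNA vaccine 2108/2240 = 94.1% → the mRNA vaccine
40–64: the two-dose vaccine 369/458 = 80.6%, the mRNA vaccine 193/217 = 88.9% → the mRNA vaccine
65-plus: the two-dose vaccine 36/121 = 29.8%, the mRNA vaccine 41/107 = 38.3% → the mRNA vaccine
Overall: the two-dose vaccine 1758/2216 = 79.3%, the mRNA vaccine 2342/2564 = 91.3% → the mRNA vaccine

the mRNA vaccine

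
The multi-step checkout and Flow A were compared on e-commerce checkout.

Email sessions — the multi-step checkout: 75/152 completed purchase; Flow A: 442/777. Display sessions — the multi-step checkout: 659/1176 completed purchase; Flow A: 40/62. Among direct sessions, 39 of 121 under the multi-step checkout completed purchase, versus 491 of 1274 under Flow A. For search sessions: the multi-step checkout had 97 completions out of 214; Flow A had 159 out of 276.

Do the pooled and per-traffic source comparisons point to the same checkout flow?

No

Email: the multi-step checkout 75/152 = 49.3%, Flow A 442/777 = 56.9% → Flow A
Display: the multi-step checkout 659/1176 = 56.0%, Flow A 40/62 = 64.5% → Flow A
Direct: the multi-step checkout 39/121 = 32.2%, Flow A 491/1274 = 38.5% → Flow A
Search: the multi-step checkout 97/214 = 45.3%, Flow A 159/276 = 57.6% → Flow A
Overall: the multi-step checkout 870/1663 = 52.3%, Flow A 1132/2389 = 47.4% → the multi-step checkout
Flow A wins each traffic group but the multi-step checkout wins overall — the comparison reverses. Flow A's sessions skew toward direct, which has a lower base rate.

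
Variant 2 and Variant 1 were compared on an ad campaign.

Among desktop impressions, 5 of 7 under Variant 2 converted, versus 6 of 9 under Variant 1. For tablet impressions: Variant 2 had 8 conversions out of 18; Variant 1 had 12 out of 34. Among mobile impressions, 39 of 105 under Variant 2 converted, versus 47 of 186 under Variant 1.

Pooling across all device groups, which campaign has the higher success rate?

Variant 2

Desktop: Variant 2 5/7 = 71.4%, Variant 1 6/9 = 66.7% → Variant 2
Tablet: Variant 2 8/18 = 44.4%, Variant 1 12/34 = 35.3% → Variant 2
Mobile: Variant 2 39/105 = 37.1%, Variant 1 47/186 = 25.3% → Variant 2
Overall: Variant 2 52/130 = 40.0%, Variant 1 65/229 = 28.4% → Variant 2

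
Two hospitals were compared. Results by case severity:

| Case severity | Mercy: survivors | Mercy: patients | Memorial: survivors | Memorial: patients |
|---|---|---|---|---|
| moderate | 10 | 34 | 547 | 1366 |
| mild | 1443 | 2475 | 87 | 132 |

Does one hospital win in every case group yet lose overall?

Moderate: Mercy 10/34 = 29.4%, Memorial 547/1366 = 40.0% → Memorial
Mild: Mercy 1443/2475 = 58.3%, Memorial 87/132 = 65.9% → Memorial
Overall: Mercy 1453/2509 = 57.9%, Memorial 634/1498 = 42.3% → Mercy
Memorial wins each case group but Mercy wins overall — the comparison reverses. Memorial's patients skew toward moderate, which has a lower base rate.

Yes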